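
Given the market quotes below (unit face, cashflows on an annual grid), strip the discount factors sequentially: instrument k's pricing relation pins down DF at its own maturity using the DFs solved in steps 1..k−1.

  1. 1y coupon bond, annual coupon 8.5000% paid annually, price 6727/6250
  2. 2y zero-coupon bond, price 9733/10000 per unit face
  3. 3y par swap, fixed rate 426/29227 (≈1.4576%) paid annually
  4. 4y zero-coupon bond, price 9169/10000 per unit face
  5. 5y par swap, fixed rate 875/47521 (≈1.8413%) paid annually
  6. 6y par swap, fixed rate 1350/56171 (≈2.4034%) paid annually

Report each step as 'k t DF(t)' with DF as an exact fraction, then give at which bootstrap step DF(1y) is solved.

step 1 [1y] bond c/1=17/200: DF=(6727/6250 − 17/200·(0))/(1+17/200) = 124/125 ≈ 0.992000
step 2 [2y] zero: DF = P = 9733/10000 ≈ 0.973300
step 3 [3y] swap r/1=426/29227: DF=(1 − 426/29227·(0.992000+0.973300))/(1+426/29227) = 4787/5000 ≈ 0.957400
step 4 [4y] zero: DF = P = 9169/10000 ≈ 0.916900
step 5 [5y] swap r/1=875/47521: DF=(1 − 875/47521·(0.992000+0.973300+0.957400+0.916900))/(1+875/47521) = 73/80 ≈ 0.912500
step 6 [6y] swap r/1=1350/56171: DF=(1 − 1350/56171·(0.992000+0.973300+0.957400+0.916900+0.912500))/(1+1350/56171) = 173/200 ≈ 0.865000

1 1 124/125
2 2 9733/10000
3 3 4787/5000
4 4 9169/10000
5 5 73/80
6 6 173/200
DF(1y) is solved at step 1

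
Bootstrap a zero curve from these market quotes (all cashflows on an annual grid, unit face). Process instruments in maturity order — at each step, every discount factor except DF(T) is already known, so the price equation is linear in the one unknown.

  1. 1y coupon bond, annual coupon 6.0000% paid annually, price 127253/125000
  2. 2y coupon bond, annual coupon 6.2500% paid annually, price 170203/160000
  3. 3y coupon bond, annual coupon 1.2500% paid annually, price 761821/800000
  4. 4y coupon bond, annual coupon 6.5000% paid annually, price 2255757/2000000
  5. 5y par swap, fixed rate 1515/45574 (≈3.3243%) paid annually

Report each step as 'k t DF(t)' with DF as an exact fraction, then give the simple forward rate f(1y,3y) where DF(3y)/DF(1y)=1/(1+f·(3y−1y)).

step 1 [1y] bond c/1=3/50: DF=(127253/125000 − 3/50·(0))/(1+3/50) = 2401/2500 ≈ 0.960400
step 2 [2y] bond c/1=1/16: DF=(170203/160000 − 1/16·(0.960400))/(1+1/16) = 9447/10000 ≈ 0.944700
step 3 [3y] bond c/1=1/80: DF=(761821/800000 − 1/80·(0.960400+0.944700))/(1+1/80) = 917/1000 ≈ 0.917000
step 4 [4y] bond c/1=13/200: DF=(2255757/2000000 − 13/200·(0.960400+0.944700+0.917000))/(1+13/200) = 2217/2500 ≈ 0.886800
step 5 [5y] swap r/1=1515/45574: DF=(1 − 1515/45574·(0.960400+0.944700+0.917000+0.886800))/(1+1515/45574) = 1697/2000 ≈ 0.848500

1 1 2401/2500
2 2 9447/10000
3 3 917/1000
4 4 2217/2500
5 5 1697/2000
f(1y,3y) = ((2401/2500)/(917/1000) − 1)/(2) = 31/1310 ≈ 2.3664%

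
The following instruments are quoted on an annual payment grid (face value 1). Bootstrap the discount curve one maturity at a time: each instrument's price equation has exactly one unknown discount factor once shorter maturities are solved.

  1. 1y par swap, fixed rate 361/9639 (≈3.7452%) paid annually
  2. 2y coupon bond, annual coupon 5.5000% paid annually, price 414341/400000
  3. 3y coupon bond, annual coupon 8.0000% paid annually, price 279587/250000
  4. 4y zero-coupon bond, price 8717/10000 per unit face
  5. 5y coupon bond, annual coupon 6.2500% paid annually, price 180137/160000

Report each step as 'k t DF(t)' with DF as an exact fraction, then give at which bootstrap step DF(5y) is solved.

1 1 9639/10000
2 2 2329/2500
3 3 8951/10000
4 4 8717/10000
5 5 4221/5000
DF(5y) is solved at step 5

step 1 [1y] swap r/1=361/9639: DF=(1 − 361/9639·(0))/(1+361/9639) = 9639/10000 ≈ 0.963900
step 2 [2y] bond c/1=11/200: DF=(414341/400000 − 11/200·(0.963900))/(1+11/200) = 2329/2500 ≈ 0.931600
step 3 [3y] bond c/1=2/25: DF=(279587/250000 − 2/25·(0.963900+0.931600))/(1+2/25) = 8951/10000 ≈ 0.895100
step 4 [4y] zero: DF = P = 8717/10000 ≈ 0.871700
step 5 [5y] bond c/1=1/16: DF=(180137/160000 − 1/16·(0.963900+0.931600+0.895100+0.871700))/(1+1/16) = 4221/5000 ≈ 0.844200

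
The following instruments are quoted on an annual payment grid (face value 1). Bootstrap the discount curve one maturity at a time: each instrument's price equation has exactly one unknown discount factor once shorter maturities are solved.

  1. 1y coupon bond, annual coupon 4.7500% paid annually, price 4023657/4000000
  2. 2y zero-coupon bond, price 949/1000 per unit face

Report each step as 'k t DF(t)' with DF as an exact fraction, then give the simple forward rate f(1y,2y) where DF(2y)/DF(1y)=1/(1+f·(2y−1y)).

1 1 9603/10000
2 2 949/1000
f(1y,2y) = ((9603/10000)/(949/1000) − 1)/(1) = 113/9490 ≈ 1.1907%

step 1 [1y] bond c/1=19/400: DF=(4023657/4000000 − 19/400·(0))/(1+19/400) = 9603/10000 ≈ 0.960300
step 2 [2y] zero: DF = P = 949/1000 ≈ 0.949000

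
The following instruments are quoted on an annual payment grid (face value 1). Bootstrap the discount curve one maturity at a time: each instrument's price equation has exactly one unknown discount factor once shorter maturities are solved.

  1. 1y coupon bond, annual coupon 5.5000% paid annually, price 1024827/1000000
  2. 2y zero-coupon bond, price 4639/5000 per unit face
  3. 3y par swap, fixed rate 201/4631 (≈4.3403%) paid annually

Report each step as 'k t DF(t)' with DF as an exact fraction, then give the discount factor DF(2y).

step 1 [1y] bond c/1=11/200: DF=(1024827/1000000 − 11/200·(0))/(1+11/200) = 4857/5000 ≈ 0.971400
step 2 [2y] zero: DF = P = 4639/5000 ≈ 0.927800
step 3 [3y] swap r/1=201/4631: DF=(1 − 201/4631·(0.971400+0.927800))/(1+201/4631) = 4397/5000 ≈ 0.879400

1 1 4857/5000
2 2 4639/5000
3 3 4397/5000
DF(2y) = 4639/5000 ≈ 0.927800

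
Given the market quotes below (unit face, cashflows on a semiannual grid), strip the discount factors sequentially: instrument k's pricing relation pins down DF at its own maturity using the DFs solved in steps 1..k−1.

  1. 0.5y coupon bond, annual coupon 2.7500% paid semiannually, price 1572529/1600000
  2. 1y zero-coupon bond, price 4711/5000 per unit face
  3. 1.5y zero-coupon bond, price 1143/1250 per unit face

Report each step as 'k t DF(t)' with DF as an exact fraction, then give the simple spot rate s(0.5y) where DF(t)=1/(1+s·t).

step 1 [0.5y] bond c/2=11/800: DF=(1572529/1600000 − 11/800·(0))/(1+11/800) = 1939/2000 ≈ 0.969500
step 2 [1y] zero: DF = P = 4711/5000 ≈ 0.942200
step 3 [1.5y] zero: DF = P = 1143/1250 ≈ 0.914400

1 1/2 1939/2000
2 1 4711/5000
3 3/2 1143/1250
s(0.5y) = (1/(1939/2000) − 1)/(1/2) = 122/1939 ≈ 6.2919%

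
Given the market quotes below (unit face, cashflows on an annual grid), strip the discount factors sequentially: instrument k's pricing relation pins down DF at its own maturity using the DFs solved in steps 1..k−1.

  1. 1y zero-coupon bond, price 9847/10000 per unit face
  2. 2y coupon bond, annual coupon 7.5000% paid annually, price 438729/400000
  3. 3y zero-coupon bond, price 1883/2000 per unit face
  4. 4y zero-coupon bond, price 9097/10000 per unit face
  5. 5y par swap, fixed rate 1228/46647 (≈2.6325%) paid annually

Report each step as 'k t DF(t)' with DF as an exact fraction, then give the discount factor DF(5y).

1 1 9847/10000
2 2 2379/2500
3 3 1883/2000
4 4 9097/10000
5 5 2193/2500
DF(5y) = 2193/2500 ≈ 0.877200

step 1 [1y] zero: DF = P = 9847/10000 ≈ 0.984700
step 2 [2y] bond c/1=3/40: DF=(438729/400000 − 3/40·(0.984700))/(1+3/40) = 2379/2500 ≈ 0.951600
step 3 [3y] zero: DF = P = 1883/2000 ≈ 0.941500
step 4 [4y] zero: DF = P = 9097/10000 ≈ 0.909700
step 5 [5y] swap r/1=1228/46647: DF=(1 − 1228/46647·(0.984700+0.951600+0.941500+0.909700))/(1+1228/46647) = 2193/2500 ≈ 0.877200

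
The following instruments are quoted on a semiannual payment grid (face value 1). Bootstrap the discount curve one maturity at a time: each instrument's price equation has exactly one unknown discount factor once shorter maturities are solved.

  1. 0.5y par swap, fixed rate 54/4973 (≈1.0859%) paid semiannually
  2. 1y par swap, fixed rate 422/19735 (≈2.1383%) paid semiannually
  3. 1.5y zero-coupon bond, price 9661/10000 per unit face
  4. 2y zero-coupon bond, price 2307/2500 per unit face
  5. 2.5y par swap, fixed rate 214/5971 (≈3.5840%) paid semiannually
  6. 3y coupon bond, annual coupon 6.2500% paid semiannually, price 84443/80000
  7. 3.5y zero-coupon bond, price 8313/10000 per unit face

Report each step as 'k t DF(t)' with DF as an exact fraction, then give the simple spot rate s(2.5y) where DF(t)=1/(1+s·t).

1 1/2 4973/5000
2 1 9789/10000
3 3/2 9661/10000
4 2 2307/2500
5 5/2 1143/1250
6 3 2197/2500
7 7/2 8313/10000
s(2.5y) = (1/(1143/1250) − 1)/(5/2) = 214/5715 ≈ 3.7445%

step 1 [0.5y] swap r/2=27/4973: DF=(1 − 27/4973·(0))/(1+27/4973) = 4973/5000 ≈ 0.994600
step 2 [1y] swap r/2=211/19735: DF=(1 − 211/19735·(0.994600))/(1+211/19735) = 9789/10000 ≈ 0.978900
step 3 [1.5y] zero: DF = P = 9661/10000 ≈ 0.966100
step 4 [2y] zero: DF = P = 2307/2500 ≈ 0.922800
step 5 [2.5y] swap r/2=107/5971: DF=(1 − 107/5971·(0.994600+0.978900+0.966100+0.922800))/(1+107/5971) = 1143/1250 ≈ 0.914400
step 6 [3y] bond c/2=1/32: DF=(84443/80000 − 1/32·(0.994600+0.978900+0.966100+0.922800+0.914400))/(1+1/32) = 2197/2500 ≈ 0.878800
step 7 [3.5y] zero: DF = P = 8313/10000 ≈ 0.831300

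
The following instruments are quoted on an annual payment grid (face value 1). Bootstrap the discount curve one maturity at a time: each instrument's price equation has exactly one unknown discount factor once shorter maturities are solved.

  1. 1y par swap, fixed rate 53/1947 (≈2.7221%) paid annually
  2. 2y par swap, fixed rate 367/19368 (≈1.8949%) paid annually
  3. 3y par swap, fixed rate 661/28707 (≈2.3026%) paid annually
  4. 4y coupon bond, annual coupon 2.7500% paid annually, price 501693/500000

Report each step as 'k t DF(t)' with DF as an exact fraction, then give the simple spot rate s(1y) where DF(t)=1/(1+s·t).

step 1 [1y] swap r/1=53/1947: DF=(1 − 53/1947·(0))/(1+53/1947) = 1947/2000 ≈ 0.973500
step 2 [2y] swap r/1=367/19368: DF=(1 − 367/19368·(0.973500))/(1+367/19368) = 9633/10000 ≈ 0.963300
step 3 [3y] swap r/1=661/28707: DF=(1 − 661/28707·(0.973500+0.963300))/(1+661/28707) = 9339/10000 ≈ 0.933900
step 4 [4y] bond c/1=11/400: DF=(501693/500000 − 11/400·(0.973500+0.963300+0.933900))/(1+11/400) = 8997/10000 ≈ 0.899700

1 1 1947/2000
2 2 9633/10000
3 3 9339/10000
4 4 8997/10000
s(1y) = (1/(1947/2000) − 1)/(1) = 53/1947 ≈ 2.7221%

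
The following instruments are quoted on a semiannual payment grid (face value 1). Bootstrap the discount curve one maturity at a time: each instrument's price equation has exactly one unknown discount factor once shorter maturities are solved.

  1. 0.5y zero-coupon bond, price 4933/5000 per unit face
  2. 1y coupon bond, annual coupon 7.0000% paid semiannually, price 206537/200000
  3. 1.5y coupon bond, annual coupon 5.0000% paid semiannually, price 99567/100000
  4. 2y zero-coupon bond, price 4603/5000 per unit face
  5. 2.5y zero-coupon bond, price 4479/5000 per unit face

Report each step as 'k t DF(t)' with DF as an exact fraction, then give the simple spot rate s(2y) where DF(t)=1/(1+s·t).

1 1/2 4933/5000
2 1 2411/2500
3 3/2 4619/5000
4 2 4603/5000
5 5/2 4479/5000
s(2y) = (1/(4603/5000) − 1)/(2) = 397/9206 ≈ 4.3124%

step 1 [0.5y] zero: DF = P = 4933/5000 ≈ 0.986600
step 2 [1y] bond c/2=7/200: DF=(206537/200000 − 7/200·(0.986600))/(1+7/200) = 2411/2500 ≈ 0.964400
step 3 [1.5y] bond c/2=1/40: DF=(99567/100000 − 1/40·(0.986600+0.964400))/(1+1/40) = 4619/5000 ≈ 0.923800
step 4 [2y] zero: DF = P = 4603/5000 ≈ 0.920600
step 5 [2.5y] zero: DF = P = 4479/5000 ≈ 0.895800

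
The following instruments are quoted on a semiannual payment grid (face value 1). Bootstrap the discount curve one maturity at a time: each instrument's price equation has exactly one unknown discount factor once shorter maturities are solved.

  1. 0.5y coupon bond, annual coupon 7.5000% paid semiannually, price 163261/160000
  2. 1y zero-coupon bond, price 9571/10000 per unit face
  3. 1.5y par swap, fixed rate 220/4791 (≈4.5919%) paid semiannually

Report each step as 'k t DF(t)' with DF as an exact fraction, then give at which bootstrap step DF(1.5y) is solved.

1 1/2 1967/2000
2 1 9571/10000
3 3/2 467/500
DF(1.5y) is solved at step 3

step 1 [0.5y] bond c/2=3/80: DF=(163261/160000 − 3/80·(0))/(1+3/80) = 1967/2000 ≈ 0.983500
step 2 [1y] zero: DF = P = 9571/10000 ≈ 0.957100
step 3 [1.5y] swap r/2=110/4791: DF=(1 − 110/4791·(0.983500+0.957100))/(1+110/4791) = 467/500 ≈ 0.934000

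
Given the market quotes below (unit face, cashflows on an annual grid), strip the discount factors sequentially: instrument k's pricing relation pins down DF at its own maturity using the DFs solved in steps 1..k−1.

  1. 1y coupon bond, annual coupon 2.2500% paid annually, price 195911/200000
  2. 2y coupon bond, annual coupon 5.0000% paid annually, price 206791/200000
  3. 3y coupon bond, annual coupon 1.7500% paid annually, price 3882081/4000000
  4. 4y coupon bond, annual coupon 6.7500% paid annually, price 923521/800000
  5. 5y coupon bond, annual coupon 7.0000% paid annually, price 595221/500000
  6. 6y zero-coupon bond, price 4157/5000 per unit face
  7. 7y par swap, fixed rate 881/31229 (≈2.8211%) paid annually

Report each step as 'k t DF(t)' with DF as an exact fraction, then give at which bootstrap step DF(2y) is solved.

step 1 [1y] bond c/1=9/400: DF=(195911/200000 − 9/400·(0))/(1+9/400) = 479/500 ≈ 0.958000
step 2 [2y] bond c/1=1/20: DF=(206791/200000 − 1/20·(0.958000))/(1+1/20) = 9391/10000 ≈ 0.939100
step 3 [3y] bond c/1=7/400: DF=(3882081/4000000 − 7/400·(0.958000+0.939100))/(1+7/400) = 2303/2500 ≈ 0.921200
step 4 [4y] bond c/1=27/400: DF=(923521/800000 − 27/400·(0.958000+0.939100+0.921200))/(1+27/400) = 1129/1250 ≈ 0.903200
step 5 [5y] bond c/1=7/100: DF=(595221/500000 − 7/100·(0.958000+0.939100+0.921200+0.903200))/(1+7/100) = 8691/10000 ≈ 0.869100
step 6 [6y] zero: DF = P = 4157/5000 ≈ 0.831400
step 7 [7y] swap r/1=881/31229: DF=(1 − 881/31229·(0.958000+0.939100+0.921200+0.903200+0.869100+0.831400))/(1+881/31229) = 4119/5000 ≈ 0.823800

1 1 479/500
2 2 9391/10000
3 3 2303/2500
4 4 1129/1250
5 5 8691/10000
6 6 4157/5000
7 7 4119/5000
DF(2y) is solved at step 2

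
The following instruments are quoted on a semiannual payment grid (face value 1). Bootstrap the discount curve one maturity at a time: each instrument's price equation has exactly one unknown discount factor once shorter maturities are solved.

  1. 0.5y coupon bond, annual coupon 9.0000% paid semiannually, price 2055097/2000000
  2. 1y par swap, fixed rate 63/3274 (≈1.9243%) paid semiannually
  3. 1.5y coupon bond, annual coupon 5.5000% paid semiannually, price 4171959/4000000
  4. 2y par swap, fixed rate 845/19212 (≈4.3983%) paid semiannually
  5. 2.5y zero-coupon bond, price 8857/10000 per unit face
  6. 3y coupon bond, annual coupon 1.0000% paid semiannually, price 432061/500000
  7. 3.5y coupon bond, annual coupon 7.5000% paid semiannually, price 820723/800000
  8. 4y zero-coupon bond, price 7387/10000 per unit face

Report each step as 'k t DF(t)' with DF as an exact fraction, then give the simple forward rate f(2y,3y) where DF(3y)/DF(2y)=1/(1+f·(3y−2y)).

1 1/2 9833/10000
2 1 9811/10000
3 3/2 77/80
4 2 1831/2000
5 5/2 8857/10000
6 3 8363/10000
7 7/2 7877/10000
8 4 7387/10000
f(2y,3y) = ((1831/2000)/(8363/10000) − 1)/(1) = 792/8363 ≈ 9.4703%

step 1 [0.5y] bond c/2=9/200: DF=(2055097/2000000 − 9/200·(0))/(1+9/200) = 9833/10000 ≈ 0.983300
step 2 [1y] swap r/2=63/6548: DF=(1 − 63/6548·(0.983300))/(1+63/6548) = 9811/10000 ≈ 0.981100
step 3 [1.5y] bond c/2=11/400: DF=(4171959/4000000 − 11/400·(0.983300+0.981100))/(1+11/400) = 77/80 ≈ 0.962500
step 4 [2y] swap r/2=845/38424: DF=(1 − 845/38424·(0.983300+0.981100+0.962500))/(1+845/38424) = 1831/2000 ≈ 0.915500
step 5 [2.5y] zero: DF = P = 8857/10000 ≈ 0.885700
step 6 [3y] bond c/2=1/200: DF=(432061/500000 − 1/200·(0.983300+0.981100+0.962500+0.915500+0.885700))/(1+1/200) = 8363/10000 ≈ 0.836300
step 7 [3.5y] bond c/2=3/80: DF=(820723/800000 − 3/80·(0.983300+0.981100+0.962500+0.915500+0.885700+0.836300))/(1+3/80) = 7877/10000 ≈ 0.787700
step 8 [4y] zero: DF = P = 7387/10000 ≈ 0.738700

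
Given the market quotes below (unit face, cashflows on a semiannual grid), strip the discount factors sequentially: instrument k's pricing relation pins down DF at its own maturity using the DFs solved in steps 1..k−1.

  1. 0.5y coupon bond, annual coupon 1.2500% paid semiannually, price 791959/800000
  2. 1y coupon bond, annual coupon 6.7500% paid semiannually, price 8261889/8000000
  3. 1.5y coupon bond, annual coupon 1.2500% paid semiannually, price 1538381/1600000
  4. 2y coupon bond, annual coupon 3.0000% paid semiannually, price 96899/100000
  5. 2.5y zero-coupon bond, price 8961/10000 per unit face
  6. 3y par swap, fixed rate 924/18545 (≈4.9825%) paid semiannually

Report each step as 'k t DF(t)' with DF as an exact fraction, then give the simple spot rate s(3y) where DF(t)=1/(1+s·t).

1 1/2 4919/5000
2 1 9669/10000
3 3/2 4717/5000
4 2 9119/10000
5 5/2 8961/10000
6 3 4307/5000
s(3y) = (1/(4307/5000) − 1)/(3) = 231/4307 ≈ 5.3634%

step 1 [0.5y] bond c/2=1/160: DF=(791959/800000 − 1/160·(0))/(1+1/160) = 4919/5000 ≈ 0.983800
step 2 [1y] bond c/2=27/800: DF=(8261889/8000000 − 27/800·(0.983800))/(1+27/800) = 9669/10000 ≈ 0.966900
step 3 [1.5y] bond c/2=1/160: DF=(1538381/1600000 − 1/160·(0.983800+0.966900))/(1+1/160) = 4717/5000 ≈ 0.943400
step 4 [2y] bond c/2=3/200: DF=(96899/100000 − 3/200·(0.983800+0.966900+0.943400))/(1+3/200) = 9119/10000 ≈ 0.911900
step 5 [2.5y] zero: DF = P = 8961/10000 ≈ 0.896100
step 6 [3y] swap r/2=462/18545: DF=(1 − 462/18545·(0.983800+0.966900+0.943400+0.911900+0.896100))/(1+462/18545) = 4307/5000 ≈ 0.861400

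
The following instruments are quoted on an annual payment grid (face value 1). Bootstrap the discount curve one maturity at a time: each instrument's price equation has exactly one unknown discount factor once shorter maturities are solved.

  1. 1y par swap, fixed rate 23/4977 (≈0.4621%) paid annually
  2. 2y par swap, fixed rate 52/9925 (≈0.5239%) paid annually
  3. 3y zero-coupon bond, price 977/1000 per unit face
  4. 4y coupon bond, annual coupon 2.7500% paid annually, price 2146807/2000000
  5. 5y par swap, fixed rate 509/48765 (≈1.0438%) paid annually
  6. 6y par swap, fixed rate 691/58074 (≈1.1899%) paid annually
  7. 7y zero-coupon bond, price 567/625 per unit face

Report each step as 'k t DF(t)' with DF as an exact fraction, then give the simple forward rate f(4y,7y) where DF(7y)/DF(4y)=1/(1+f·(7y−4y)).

step 1 [1y] swap r/1=23/4977: DF=(1 − 23/4977·(0))/(1+23/4977) = 4977/5000 ≈ 0.995400
step 2 [2y] swap r/1=52/9925: DF=(1 − 52/9925·(0.995400))/(1+52/9925) = 1237/1250 ≈ 0.989600
step 3 [3y] zero: DF = P = 977/1000 ≈ 0.977000
step 4 [4y] bond c/1=11/400: DF=(2146807/2000000 − 11/400·(0.995400+0.989600+0.977000))/(1+11/400) = 4827/5000 ≈ 0.965400
step 5 [5y] swap r/1=509/48765: DF=(1 − 509/48765·(0.995400+0.989600+0.977000+0.965400))/(1+509/48765) = 9491/10000 ≈ 0.949100
step 6 [6y] swap r/1=691/58074: DF=(1 − 691/58074·(0.995400+0.989600+0.977000+0.965400+0.949100))/(1+691/58074) = 9309/10000 ≈ 0.930900
step 7 [7y] zero: DF = P = 567/625 ≈ 0.907200

1 1 4977/5000
2 2 1237/1250
3 3 977/1000
4 4 4827/5000
5 5 9491/10000
6 6 9309/10000
7 7 567/625
f(4y,7y) = ((4827/5000)/(567/625) − 1)/(3) = 97/4536 ≈ 2.1384%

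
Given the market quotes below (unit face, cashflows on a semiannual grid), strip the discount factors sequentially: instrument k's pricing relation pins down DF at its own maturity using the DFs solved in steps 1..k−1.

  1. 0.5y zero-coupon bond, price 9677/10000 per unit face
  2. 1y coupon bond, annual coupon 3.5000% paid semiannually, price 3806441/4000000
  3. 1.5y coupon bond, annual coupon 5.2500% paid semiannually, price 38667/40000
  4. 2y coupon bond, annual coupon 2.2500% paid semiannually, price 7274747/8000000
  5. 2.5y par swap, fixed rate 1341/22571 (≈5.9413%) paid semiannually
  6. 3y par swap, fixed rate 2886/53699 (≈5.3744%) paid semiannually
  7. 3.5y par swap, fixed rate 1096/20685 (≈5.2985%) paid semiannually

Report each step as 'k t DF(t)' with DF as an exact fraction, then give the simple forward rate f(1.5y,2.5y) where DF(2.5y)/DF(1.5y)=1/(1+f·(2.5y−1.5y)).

1 1/2 9677/10000
2 1 4593/5000
3 3/2 8937/10000
4 2 8683/10000
5 5/2 8659/10000
6 3 8557/10000
7 7/2 2089/2500
f(1.5y,2.5y) = ((8937/10000)/(8659/10000) − 1)/(1) = 278/8659 ≈ 3.2105%

step 1 [0.5y] zero: DF = P = 9677/10000 ≈ 0.967700
step 2 [1y] bond c/2=7/400: DF=(3806441/4000000 − 7/400·(0.967700))/(1+7/400) = 4593/5000 ≈ 0.918600
step 3 [1.5y] bond c/2=21/800: DF=(38667/40000 − 21/800·(0.967700+0.918600))/(1+21/800) = 8937/10000 ≈ 0.893700
step 4 [2y] bond c/2=9/800: DF=(7274747/8000000 − 9/800·(0.967700+0.918600+0.893700))/(1+9/800) = 8683/10000 ≈ 0.868300
step 5 [2.5y] swap r/2=1341/45142: DF=(1 − 1341/45142·(0.967700+0.918600+0.893700+0.868300))/(1+1341/45142) = 8659/10000 ≈ 0.865900
step 6 [3y] swap r/2=1443/53699: DF=(1 − 1443/53699·(0.967700+0.918600+0.893700+0.868300+0.865900))/(1+1443/53699) = 8557/10000 ≈ 0.855700
step 7 [3.5y] swap r/2=548/20685: DF=(1 − 548/20685·(0.967700+0.918600+0.893700+0.868300+0.865900+0.855700))/(1+548/20685) = 2089/2500 ≈ 0.835600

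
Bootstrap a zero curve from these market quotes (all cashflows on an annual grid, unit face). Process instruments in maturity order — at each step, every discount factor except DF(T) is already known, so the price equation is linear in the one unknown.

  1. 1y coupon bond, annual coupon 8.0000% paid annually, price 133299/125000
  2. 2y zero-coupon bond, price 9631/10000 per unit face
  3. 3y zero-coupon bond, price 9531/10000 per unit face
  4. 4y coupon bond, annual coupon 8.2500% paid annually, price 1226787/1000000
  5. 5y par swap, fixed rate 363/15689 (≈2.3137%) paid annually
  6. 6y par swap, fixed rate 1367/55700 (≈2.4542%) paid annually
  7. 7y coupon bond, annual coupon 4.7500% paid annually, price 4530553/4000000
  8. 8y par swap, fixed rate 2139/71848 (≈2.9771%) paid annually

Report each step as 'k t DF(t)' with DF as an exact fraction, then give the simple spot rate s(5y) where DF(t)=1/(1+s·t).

step 1 [1y] bond c/1=2/25: DF=(133299/125000 − 2/25·(0))/(1+2/25) = 4937/5000 ≈ 0.987400
step 2 [2y] zero: DF = P = 9631/10000 ≈ 0.963100
step 3 [3y] zero: DF = P = 9531/10000 ≈ 0.953100
step 4 [4y] bond c/1=33/400: DF=(1226787/1000000 − 33/400·(0.987400+0.963100+0.953100))/(1+33/400) = 114/125 ≈ 0.912000
step 5 [5y] swap r/1=363/15689: DF=(1 − 363/15689·(0.987400+0.963100+0.953100+0.912000))/(1+363/15689) = 8911/10000 ≈ 0.891100
step 6 [6y] swap r/1=1367/55700: DF=(1 − 1367/55700·(0.987400+0.963100+0.953100+0.912000+0.891100))/(1+1367/55700) = 8633/10000 ≈ 0.863300
step 7 [7y] bond c/1=19/400: DF=(4530553/4000000 − 19/400·(0.987400+0.963100+0.953100+0.912000+0.891100+0.863300))/(1+19/400) = 8287/10000 ≈ 0.828700
step 8 [8y] swap r/1=2139/71848: DF=(1 − 2139/71848·(0.987400+0.963100+0.953100+0.912000+0.891100+0.863300+0.828700))/(1+2139/71848) = 7861/10000 ≈ 0.786100

1 1 4937/5000
2 2 9631/10000
3 3 9531/10000
4 4 114/125
5 5 8911/10000
6 6 8633/10000
7 7 8287/10000
8 8 7861/10000
s(5y) = (1/(8911/10000) − 1)/(5) = 1089/44555 ≈ 2.4442%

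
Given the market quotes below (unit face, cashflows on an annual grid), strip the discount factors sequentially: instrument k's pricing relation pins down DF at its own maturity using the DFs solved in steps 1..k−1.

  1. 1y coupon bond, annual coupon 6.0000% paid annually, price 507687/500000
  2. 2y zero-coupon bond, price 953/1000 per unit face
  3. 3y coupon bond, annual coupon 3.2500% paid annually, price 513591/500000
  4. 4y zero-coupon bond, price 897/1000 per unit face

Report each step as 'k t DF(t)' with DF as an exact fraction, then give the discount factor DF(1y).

step 1 [1y] bond c/1=3/50: DF=(507687/500000 − 3/50·(0))/(1+3/50) = 9579/10000 ≈ 0.957900
step 2 [2y] zero: DF = P = 953/1000 ≈ 0.953000
step 3 [3y] bond c/1=13/400: DF=(513591/500000 − 13/400·(0.957900+0.953000))/(1+13/400) = 9347/10000 ≈ 0.934700
step 4 [4y] zero: DF = P = 897/1000 ≈ 0.897000

1 1 9579/10000
2 2 953/1000
3 3 9347/10000
4 4 897/1000
DF(1y) = 9579/10000 ≈ 0.957900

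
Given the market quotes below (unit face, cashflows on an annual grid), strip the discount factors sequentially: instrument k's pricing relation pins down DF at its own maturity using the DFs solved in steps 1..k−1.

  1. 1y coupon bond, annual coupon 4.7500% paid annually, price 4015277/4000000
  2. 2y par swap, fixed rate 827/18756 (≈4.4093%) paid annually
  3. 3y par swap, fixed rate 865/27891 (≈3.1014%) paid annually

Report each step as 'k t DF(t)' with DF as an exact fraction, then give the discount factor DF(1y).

1 1 9583/10000
2 2 9173/10000
3 3 1827/2000
DF(1y) = 9583/10000 ≈ 0.958300

step 1 [1y] bond c/1=19/400: DF=(4015277/4000000 − 19/400·(0))/(1+19/400) = 9583/10000 ≈ 0.958300
step 2 [2y] swap r/1=827/18756: DF=(1 − 827/18756·(0.958300))/(1+827/18756) = 9173/10000 ≈ 0.917300
step 3 [3y] swap r/1=865/27891: DF=(1 − 865/27891·(0.958300+0.917300))/(1+865/27891) = 1827/2000 ≈ 0.913500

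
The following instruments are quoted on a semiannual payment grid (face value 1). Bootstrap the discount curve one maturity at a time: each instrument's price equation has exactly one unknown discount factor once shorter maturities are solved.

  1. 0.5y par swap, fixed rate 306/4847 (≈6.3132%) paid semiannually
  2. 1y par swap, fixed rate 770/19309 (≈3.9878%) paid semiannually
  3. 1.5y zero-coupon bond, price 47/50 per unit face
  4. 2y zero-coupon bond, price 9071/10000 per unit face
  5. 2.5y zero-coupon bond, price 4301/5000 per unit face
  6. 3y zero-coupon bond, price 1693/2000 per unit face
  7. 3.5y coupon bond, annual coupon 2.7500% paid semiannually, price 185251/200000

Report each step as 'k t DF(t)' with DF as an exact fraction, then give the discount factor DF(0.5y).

1 1/2 4847/5000
2 1 1923/2000
3 3/2 47/50
4 2 9071/10000
5 5/2 4301/5000
6 3 1693/2000
7 7/2 8393/10000
DF(0.5y) = 4847/5000 ≈ 0.969400

step 1 [0.5y] swap r/2=153/4847: DF=(1 − 153/4847·(0))/(1+153/4847) = 4847/5000 ≈ 0.969400
step 2 [1y] swap r/2=385/19309: DF=(1 − 385/19309·(0.969400))/(1+385/19309) = 1923/2000 ≈ 0.961500
step 3 [1.5y] zero: DF = P = 47/50 ≈ 0.940000
step 4 [2y] zero: DF = P = 9071/10000 ≈ 0.907100
step 5 [2.5y] zero: DF = P = 4301/5000 ≈ 0.860200
step 6 [3y] zero: DF = P = 1693/2000 ≈ 0.846500
step 7 [3.5y] bond c/2=11/800: DF=(185251/200000 − 11/800·(0.969400+0.961500+0.940000+0.907100+0.860200+0.846500))/(1+11/800) = 8393/10000 ≈ 0.839300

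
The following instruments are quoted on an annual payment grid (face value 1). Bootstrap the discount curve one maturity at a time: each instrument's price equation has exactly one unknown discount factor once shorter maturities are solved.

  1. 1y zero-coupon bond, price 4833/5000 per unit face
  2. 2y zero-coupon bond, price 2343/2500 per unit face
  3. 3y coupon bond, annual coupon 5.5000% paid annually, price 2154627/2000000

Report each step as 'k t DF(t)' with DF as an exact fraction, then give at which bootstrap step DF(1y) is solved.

1 1 4833/5000
2 2 2343/2500
3 3 9219/10000
DF(1y) is solved at step 1

step 1 [1y] zero: DF = P = 4833/5000 ≈ 0.966600
step 2 [2y] zero: DF = P = 2343/2500 ≈ 0.937200
step 3 [3y] bond c/1=11/200: DF=(2154627/2000000 − 11/200·(0.966600+0.937200))/(1+11/200) = 9219/10000 ≈ 0.921900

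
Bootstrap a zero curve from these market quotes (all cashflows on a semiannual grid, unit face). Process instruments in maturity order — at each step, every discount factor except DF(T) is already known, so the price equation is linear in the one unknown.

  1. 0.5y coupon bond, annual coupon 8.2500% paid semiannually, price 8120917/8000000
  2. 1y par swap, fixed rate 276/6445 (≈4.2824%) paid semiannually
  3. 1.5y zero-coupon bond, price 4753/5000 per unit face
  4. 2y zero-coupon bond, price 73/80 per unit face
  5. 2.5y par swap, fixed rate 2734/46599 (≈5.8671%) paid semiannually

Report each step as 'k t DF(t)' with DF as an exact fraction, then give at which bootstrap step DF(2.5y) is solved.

step 1 [0.5y] bond c/2=33/800: DF=(8120917/8000000 − 33/800·(0))/(1+33/800) = 9749/10000 ≈ 0.974900
step 2 [1y] swap r/2=138/6445: DF=(1 − 138/6445·(0.974900))/(1+138/6445) = 4793/5000 ≈ 0.958600
step 3 [1.5y] zero: DF = P = 4753/5000 ≈ 0.950600
step 4 [2y] zero: DF = P = 73/80 ≈ 0.912500
step 5 [2.5y] swap r/2=1367/46599: DF=(1 − 1367/46599·(0.974900+0.958600+0.950600+0.912500))/(1+1367/46599) = 8633/10000 ≈ 0.863300

1 1/2 9749/10000
2 1 4793/5000
3 3/2 4753/5000
4 2 73/80
5 5/2 8633/10000
DF(2.5y) is solved at step 5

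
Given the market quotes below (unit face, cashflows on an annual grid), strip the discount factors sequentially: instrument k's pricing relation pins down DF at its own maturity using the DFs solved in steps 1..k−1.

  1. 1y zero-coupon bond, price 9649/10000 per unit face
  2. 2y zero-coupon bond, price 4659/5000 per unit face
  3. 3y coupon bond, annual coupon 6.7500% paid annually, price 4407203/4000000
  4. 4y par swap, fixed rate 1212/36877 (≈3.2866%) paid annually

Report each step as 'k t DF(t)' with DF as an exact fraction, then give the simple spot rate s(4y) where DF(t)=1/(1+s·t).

step 1 [1y] zero: DF = P = 9649/10000 ≈ 0.964900
step 2 [2y] zero: DF = P = 4659/5000 ≈ 0.931800
step 3 [3y] bond c/1=27/400: DF=(4407203/4000000 − 27/400·(0.964900+0.931800))/(1+27/400) = 4561/5000 ≈ 0.912200
step 4 [4y] swap r/1=1212/36877: DF=(1 − 1212/36877·(0.964900+0.931800+0.912200))/(1+1212/36877) = 2197/2500 ≈ 0.878800

1 1 9649/10000
2 2 4659/5000
3 3 4561/5000
4 4 2197/2500
s(4y) = (1/(2197/2500) − 1)/(4) = 303/8788 ≈ 3.4479%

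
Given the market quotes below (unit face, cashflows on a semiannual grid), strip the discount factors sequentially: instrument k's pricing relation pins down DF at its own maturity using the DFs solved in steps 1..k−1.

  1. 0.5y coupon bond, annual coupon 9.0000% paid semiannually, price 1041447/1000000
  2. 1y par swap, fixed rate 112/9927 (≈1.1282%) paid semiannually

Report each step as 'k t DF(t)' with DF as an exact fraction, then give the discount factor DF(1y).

1 1/2 4983/5000
2 1 618/625
DF(1y) = 618/625 ≈ 0.988800

step 1 [0.5y] bond c/2=9/200: DF=(1041447/1000000 − 9/200·(0))/(1+9/200) = 4983/5000 ≈ 0.996600
step 2 [1y] swap r/2=56/9927: DF=(1 − 56/9927·(0.996600))/(1+56/9927) = 618/625 ≈ 0.988800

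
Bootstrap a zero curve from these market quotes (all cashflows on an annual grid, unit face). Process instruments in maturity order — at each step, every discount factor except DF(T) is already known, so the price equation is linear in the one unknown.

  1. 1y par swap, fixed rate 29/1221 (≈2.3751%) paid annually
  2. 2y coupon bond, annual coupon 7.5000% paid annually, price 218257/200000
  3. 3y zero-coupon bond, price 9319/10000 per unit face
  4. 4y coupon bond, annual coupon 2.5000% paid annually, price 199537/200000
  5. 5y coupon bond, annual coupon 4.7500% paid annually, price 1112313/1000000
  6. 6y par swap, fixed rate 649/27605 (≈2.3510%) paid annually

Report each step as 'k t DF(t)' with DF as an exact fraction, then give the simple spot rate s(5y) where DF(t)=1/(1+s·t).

step 1 [1y] swap r/1=29/1221: DF=(1 − 29/1221·(0))/(1+29/1221) = 1221/1250 ≈ 0.976800
step 2 [2y] bond c/1=3/40: DF=(218257/200000 − 3/40·(0.976800))/(1+3/40) = 947/1000 ≈ 0.947000
step 3 [3y] zero: DF = P = 9319/10000 ≈ 0.931900
step 4 [4y] bond c/1=1/40: DF=(199537/200000 − 1/40·(0.976800+0.947000+0.931900))/(1+1/40) = 9037/10000 ≈ 0.903700
step 5 [5y] bond c/1=19/400: DF=(1112313/1000000 − 19/400·(0.976800+0.947000+0.931900+0.903700))/(1+19/400) = 4457/5000 ≈ 0.891400
step 6 [6y] swap r/1=649/27605: DF=(1 − 649/27605·(0.976800+0.947000+0.931900+0.903700+0.891400))/(1+649/27605) = 4351/5000 ≈ 0.870200

1 1 1221/1250
2 2 947/1000
3 3 9319/10000
4 4 9037/10000
5 5 4457/5000
6 6 4351/5000
s(5y) = (1/(4457/5000) − 1)/(5) = 543/22285 ≈ 2.4366%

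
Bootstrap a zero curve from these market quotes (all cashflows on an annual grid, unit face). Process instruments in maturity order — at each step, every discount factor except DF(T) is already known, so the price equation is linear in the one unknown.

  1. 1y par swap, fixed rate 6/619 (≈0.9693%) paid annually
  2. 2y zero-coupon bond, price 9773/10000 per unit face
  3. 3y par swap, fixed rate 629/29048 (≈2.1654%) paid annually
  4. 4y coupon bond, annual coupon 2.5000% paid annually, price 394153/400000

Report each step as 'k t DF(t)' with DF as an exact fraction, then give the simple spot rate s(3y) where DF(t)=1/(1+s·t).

step 1 [1y] swap r/1=6/619: DF=(1 − 6/619·(0))/(1+6/619) = 619/625 ≈ 0.990400
step 2 [2y] zero: DF = P = 9773/10000 ≈ 0.977300
step 3 [3y] swap r/1=629/29048: DF=(1 − 629/29048·(0.990400+0.977300))/(1+629/29048) = 9371/10000 ≈ 0.937100
step 4 [4y] bond c/1=1/40: DF=(394153/400000 − 1/40·(0.990400+0.977300+0.937100))/(1+1/40) = 1781/2000 ≈ 0.890500

1 1 619/625
2 2 9773/10000
3 3 9371/10000
4 4 1781/2000
s(3y) = (1/(9371/10000) − 1)/(3) = 629/28113 ≈ 2.2374%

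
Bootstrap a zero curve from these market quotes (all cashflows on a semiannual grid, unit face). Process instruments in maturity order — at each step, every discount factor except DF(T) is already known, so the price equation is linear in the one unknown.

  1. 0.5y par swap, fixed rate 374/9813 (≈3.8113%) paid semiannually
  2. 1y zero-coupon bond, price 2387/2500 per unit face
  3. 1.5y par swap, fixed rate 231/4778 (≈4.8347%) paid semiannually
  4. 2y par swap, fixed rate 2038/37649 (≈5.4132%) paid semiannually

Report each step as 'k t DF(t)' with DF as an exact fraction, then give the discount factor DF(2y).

step 1 [0.5y] swap r/2=187/9813: DF=(1 − 187/9813·(0))/(1+187/9813) = 9813/10000 ≈ 0.981300
step 2 [1y] zero: DF = P = 2387/2500 ≈ 0.954800
step 3 [1.5y] swap r/2=231/9556: DF=(1 − 231/9556·(0.981300+0.954800))/(1+231/9556) = 9307/10000 ≈ 0.930700
step 4 [2y] swap r/2=1019/37649: DF=(1 − 1019/37649·(0.981300+0.954800+0.930700))/(1+1019/37649) = 8981/10000 ≈ 0.898100

1 1/2 9813/10000
2 1 2387/2500
3 3/2 9307/10000
4 2 8981/10000
DF(2y) = 8981/10000 ≈ 0.898100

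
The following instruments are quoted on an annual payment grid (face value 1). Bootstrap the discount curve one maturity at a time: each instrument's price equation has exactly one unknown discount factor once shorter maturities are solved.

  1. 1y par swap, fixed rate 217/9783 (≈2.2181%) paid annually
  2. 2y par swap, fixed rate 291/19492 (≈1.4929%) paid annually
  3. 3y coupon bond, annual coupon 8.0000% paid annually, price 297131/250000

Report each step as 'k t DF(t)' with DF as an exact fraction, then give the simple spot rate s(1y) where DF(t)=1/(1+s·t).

step 1 [1y] swap r/1=217/9783: DF=(1 − 217/9783·(0))/(1+217/9783) = 9783/10000 ≈ 0.978300
step 2 [2y] swap r/1=291/19492: DF=(1 − 291/19492·(0.978300))/(1+291/19492) = 9709/10000 ≈ 0.970900
step 3 [3y] bond c/1=2/25: DF=(297131/250000 − 2/25·(0.978300+0.970900))/(1+2/25) = 9561/10000 ≈ 0.956100

1 1 9783/10000
2 2 9709/10000
3 3 9561/10000
s(1y) = (1/(9783/10000) − 1)/(1) = 217/9783 ≈ 2.2181%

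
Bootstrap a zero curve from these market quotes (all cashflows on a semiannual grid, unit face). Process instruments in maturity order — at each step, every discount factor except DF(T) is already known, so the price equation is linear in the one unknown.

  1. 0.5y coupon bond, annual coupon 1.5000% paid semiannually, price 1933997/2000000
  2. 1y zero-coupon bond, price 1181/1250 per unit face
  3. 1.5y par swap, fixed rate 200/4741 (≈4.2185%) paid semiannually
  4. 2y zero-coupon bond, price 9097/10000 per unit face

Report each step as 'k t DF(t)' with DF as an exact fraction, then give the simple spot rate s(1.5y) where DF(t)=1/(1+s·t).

1 1/2 4799/5000
2 1 1181/1250
3 3/2 47/50
4 2 9097/10000
s(1.5y) = (1/(47/50) − 1)/(3/2) = 2/47 ≈ 4.2553%

step 1 [0.5y] bond c/2=3/400: DF=(1933997/2000000 − 3/400·(0))/(1+3/400) = 4799/5000 ≈ 0.959800
step 2 [1y] zero: DF = P = 1181/1250 ≈ 0.944800
step 3 [1.5y] swap r/2=100/4741: DF=(1 − 100/4741·(0.959800+0.944800))/(1+100/4741) = 47/50 ≈ 0.940000
step 4 [2y] zero: DF = P = 9097/10000 ≈ 0.909700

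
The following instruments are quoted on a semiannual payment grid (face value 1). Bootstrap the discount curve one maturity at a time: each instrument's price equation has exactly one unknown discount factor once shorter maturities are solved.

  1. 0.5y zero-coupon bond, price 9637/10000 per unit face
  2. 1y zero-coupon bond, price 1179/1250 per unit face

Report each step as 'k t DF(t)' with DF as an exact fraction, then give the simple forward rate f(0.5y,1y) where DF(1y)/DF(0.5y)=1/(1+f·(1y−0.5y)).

1 1/2 9637/10000
2 1 1179/1250
f(0.5y,1y) = ((9637/10000)/(1179/1250) − 1)/(1/2) = 205/4716 ≈ 4.3469%

step 1 [0.5y] zero: DF = P = 9637/10000 ≈ 0.963700
step 2 [1y] zero: DF = P = 1179/1250 ≈ 0.943200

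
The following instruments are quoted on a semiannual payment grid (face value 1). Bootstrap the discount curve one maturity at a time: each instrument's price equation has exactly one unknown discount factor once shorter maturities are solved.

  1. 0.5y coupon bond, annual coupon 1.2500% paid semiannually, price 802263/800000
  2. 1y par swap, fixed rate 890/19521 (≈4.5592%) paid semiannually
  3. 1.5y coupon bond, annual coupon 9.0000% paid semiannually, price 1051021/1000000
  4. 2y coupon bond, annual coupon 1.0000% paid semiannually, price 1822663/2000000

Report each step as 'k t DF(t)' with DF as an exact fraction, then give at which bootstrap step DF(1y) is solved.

1 1/2 4983/5000
2 1 1911/2000
3 3/2 9217/10000
4 2 357/400
DF(1y) is solved at step 2

step 1 [0.5y] bond c/2=1/160: DF=(802263/800000 − 1/160·(0))/(1+1/160) = 4983/5000 ≈ 0.996600
step 2 [1y] swap r/2=445/19521: DF=(1 − 445/19521·(0.996600))/(1+445/19521) = 1911/2000 ≈ 0.955500
step 3 [1.5y] bond c/2=9/200: DF=(1051021/1000000 − 9/200·(0.996600+0.955500))/(1+9/200) = 9217/10000 ≈ 0.921700
step 4 [2y] bond c/2=1/200: DF=(1822663/2000000 − 1/200·(0.996600+0.955500+0.921700))/(1+1/200) = 357/400 ≈ 0.892500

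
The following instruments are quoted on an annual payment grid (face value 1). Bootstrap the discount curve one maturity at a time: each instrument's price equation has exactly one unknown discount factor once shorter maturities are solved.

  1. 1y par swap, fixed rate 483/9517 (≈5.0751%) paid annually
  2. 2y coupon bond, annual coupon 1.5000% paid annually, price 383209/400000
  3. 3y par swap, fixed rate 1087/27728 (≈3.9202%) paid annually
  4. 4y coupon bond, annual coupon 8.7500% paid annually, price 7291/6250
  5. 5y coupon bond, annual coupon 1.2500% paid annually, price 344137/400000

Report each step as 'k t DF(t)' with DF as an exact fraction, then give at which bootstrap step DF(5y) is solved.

1 1 9517/10000
2 2 4649/5000
3 3 8913/10000
4 4 531/625
5 5 161/200
DF(5y) is solved at step 5

step 1 [1y] swap r/1=483/9517: DF=(1 − 483/9517·(0))/(1+483/9517) = 9517/10000 ≈ 0.951700
step 2 [2y] bond c/1=3/200: DF=(383209/400000 − 3/200·(0.951700))/(1+3/200) = 4649/5000 ≈ 0.929800
step 3 [3y] swap r/1=1087/27728: DF=(1 − 1087/27728·(0.951700+0.929800))/(1+1087/27728) = 8913/10000 ≈ 0.891300
step 4 [4y] bond c/1=7/80: DF=(7291/6250 − 7/80·(0.951700+0.929800+0.891300))/(1+7/80) = 531/625 ≈ 0.849600
step 5 [5y] bond c/1=1/80: DF=(344137/400000 − 1/80·(0.951700+0.929800+0.891300+0.849600))/(1+1/80) = 161/200 ≈ 0.805000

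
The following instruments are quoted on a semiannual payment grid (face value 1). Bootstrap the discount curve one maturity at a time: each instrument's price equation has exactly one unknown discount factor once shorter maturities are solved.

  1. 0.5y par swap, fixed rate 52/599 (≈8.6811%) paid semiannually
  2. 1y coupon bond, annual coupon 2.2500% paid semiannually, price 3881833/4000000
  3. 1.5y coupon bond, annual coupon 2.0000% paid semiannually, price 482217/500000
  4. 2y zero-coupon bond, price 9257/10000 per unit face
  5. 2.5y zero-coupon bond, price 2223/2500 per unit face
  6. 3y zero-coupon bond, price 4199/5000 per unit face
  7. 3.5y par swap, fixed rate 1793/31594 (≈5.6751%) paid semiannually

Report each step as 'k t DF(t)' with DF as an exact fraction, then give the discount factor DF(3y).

step 1 [0.5y] swap r/2=26/599: DF=(1 − 26/599·(0))/(1+26/599) = 599/625 ≈ 0.958400
step 2 [1y] bond c/2=9/800: DF=(3881833/4000000 − 9/800·(0.958400))/(1+9/800) = 949/1000 ≈ 0.949000
step 3 [1.5y] bond c/2=1/100: DF=(482217/500000 − 1/100·(0.958400+0.949000))/(1+1/100) = 117/125 ≈ 0.936000
step 4 [2y] zero: DF = P = 9257/10000 ≈ 0.925700
step 5 [2.5y] zero: DF = P = 2223/2500 ≈ 0.889200
step 6 [3y] zero: DF = P = 4199/5000 ≈ 0.839800
step 7 [3.5y] swap r/2=1793/63188: DF=(1 − 1793/63188·(0.958400+0.949000+0.936000+0.925700+0.889200+0.839800))/(1+1793/63188) = 8207/10000 ≈ 0.820700

1 1/2 599/625
2 1 949/1000
3 3/2 117/125
4 2 9257/10000
5 5/2 2223/2500
6 3 4199/5000
7 7/2 8207/10000
DF(3y) = 4199/5000 ≈ 0.839800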